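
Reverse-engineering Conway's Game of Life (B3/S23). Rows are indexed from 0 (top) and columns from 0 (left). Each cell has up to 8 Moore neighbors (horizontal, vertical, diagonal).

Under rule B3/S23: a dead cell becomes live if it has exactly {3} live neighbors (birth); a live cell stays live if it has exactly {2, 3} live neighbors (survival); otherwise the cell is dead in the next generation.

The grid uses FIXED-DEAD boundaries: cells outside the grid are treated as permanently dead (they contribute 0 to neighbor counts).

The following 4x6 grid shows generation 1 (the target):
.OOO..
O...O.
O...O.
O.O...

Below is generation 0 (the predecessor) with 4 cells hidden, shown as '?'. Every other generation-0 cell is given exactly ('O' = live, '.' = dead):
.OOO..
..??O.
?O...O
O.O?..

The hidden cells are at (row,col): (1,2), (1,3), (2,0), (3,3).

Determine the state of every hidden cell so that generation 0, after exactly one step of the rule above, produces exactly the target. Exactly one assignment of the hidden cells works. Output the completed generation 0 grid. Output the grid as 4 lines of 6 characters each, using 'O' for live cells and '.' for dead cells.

Hidden generation-0 cells (in order): (1,2), (1,3), (2,0), (3,3).
A hidden cell only influences target cells in its own 3x3 neighborhood. Try each of the 2^4 = 16 assignments, step the completed generation 0 forward once under B3/S23, and compare with the target:
  (1,2)=. (1,3)=. (2,0)=. (3,3)=. -> step gives (0,1)='.' but target has 'O' -> reject
  (1,2)=. (1,3)=. (2,0)=. (3,3)=O -> step gives (0,1)='.' but target has 'O' -> reject
  (1,2)=. (1,3)=. (2,0)=O (3,3)=. -> step gives (0,1)='.' but target has 'O' -> reject
  (1,2)=. (1,3)=. (2,0)=O (3,3)=O -> step gives (0,1)='.' but target has 'O' -> reject
  (1,2)=. (1,3)=O (2,0)=. (3,3)=. -> step gives (0,1)='.' but target has 'O' -> reject
  (1,2)=. (1,3)=O (2,0)=. (3,3)=O -> step gives (0,1)='.' but target has 'O' -> reject
  (1,2)=. (1,3)=O (2,0)=O (3,3)=. -> step gives (0,1)='.' but target has 'O' -> reject
  (1,2)=. (1,3)=O (2,0)=O (3,3)=O -> step gives (0,1)='.' but target has 'O' -> reject
  (1,2)=O (1,3)=. (2,0)=. (3,3)=. -> step gives (1,0)='.' but target has 'O' -> reject
  (1,2)=O (1,3)=. (2,0)=. (3,3)=O -> step gives (1,0)='.' but target has 'O' -> reject
  (1,2)=O (1,3)=. (2,0)=O (3,3)=. -> step gives (2,2)='O' but target has '.' -> reject
  (1,2)=O (1,3)=. (2,0)=O (3,3)=O -> step reproduces the target at every cell -> ACCEPT
  (1,2)=O (1,3)=O (2,0)=. (3,3)=. -> step gives (0,2)='.' but target has 'O' -> reject
  (1,2)=O (1,3)=O (2,0)=. (3,3)=O -> step gives (0,2)='.' but target has 'O' -> reject
  (1,2)=O (1,3)=O (2,0)=O (3,3)=. -> step gives (0,2)='.' but target has 'O' -> reject
  (1,2)=O (1,3)=O (2,0)=O (3,3)=O -> step gives (0,2)='.' but target has 'O' -> reject
Unique solution: (1,2)=live, (1,3)=dead, (2,0)=live, (3,3)=live.
Check: live-neighbor counts of every cell in the completed generation 0:
123321
354422
244431
242121
Applying B3/S23 to generation 0 with these counts gives:
.OOO..
O...O.
O...O.
O.O...
which matches the target exactly.

Answer: .OOO..
..O.O.
OO...O
O.OO..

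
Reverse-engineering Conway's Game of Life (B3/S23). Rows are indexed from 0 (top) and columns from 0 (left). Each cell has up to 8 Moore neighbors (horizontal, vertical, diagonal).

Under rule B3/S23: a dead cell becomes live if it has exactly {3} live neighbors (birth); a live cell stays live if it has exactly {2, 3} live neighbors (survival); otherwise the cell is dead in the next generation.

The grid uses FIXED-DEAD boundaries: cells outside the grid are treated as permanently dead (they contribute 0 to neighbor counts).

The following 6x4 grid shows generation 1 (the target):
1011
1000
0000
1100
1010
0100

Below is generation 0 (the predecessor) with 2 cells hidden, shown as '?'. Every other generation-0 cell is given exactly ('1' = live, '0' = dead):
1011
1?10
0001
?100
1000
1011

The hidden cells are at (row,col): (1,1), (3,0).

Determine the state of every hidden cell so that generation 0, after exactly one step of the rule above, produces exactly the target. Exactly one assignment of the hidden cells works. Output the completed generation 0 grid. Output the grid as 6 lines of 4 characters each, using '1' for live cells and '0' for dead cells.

Hidden generation-0 cells (in order): (1,1), (3,0).
A hidden cell only influences target cells in its own 3x3 neighborhood. Try each of the 2^2 = 4 assignments, step the completed generation 0 forward once under B3/S23, and compare with the target:
  (1,1)=0 (3,0)=0 -> step gives (0,0)='0' but target has '1' -> reject
  (1,1)=0 (3,0)=1 -> step gives (0,0)='0' but target has '1' -> reject
  (1,1)=1 (3,0)=0 -> step gives (2,0)='1' but target has '0' -> reject
  (1,1)=1 (3,0)=1 -> step reproduces the target at every cell -> ACCEPT
Unique solution: (1,1)=live, (3,0)=live.
Check: live-neighbor counts of every cell in the completed generation 0:
2532
2444
4541
2221
3532
1311
Applying B3/S23 to generation 0 with these counts gives:
1011
1000
0000
1100
1010
0100
which matches the target exactly.

Answer: 1011
1110
0001
1100
1000
1011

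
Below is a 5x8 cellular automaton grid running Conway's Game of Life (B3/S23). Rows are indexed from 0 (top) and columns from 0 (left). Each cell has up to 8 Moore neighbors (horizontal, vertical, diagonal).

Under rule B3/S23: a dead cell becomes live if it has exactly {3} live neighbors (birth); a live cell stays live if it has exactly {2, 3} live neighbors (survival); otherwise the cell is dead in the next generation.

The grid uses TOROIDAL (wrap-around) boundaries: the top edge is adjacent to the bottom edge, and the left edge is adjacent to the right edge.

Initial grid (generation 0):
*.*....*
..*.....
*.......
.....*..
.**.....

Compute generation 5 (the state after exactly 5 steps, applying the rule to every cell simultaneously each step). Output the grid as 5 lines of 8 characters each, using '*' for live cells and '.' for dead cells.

Simulating step by step:
Generation 0 (given above): 8 live cells
Generation 1: 9 live cells
*.**....
*......*
........
.*......
***.....
Generation 2: 11 live cells
..**....
**.....*
*.......
***.....
*..*....
Generation 3: 13 live cells
..**...*
***....*
..*.....
*.*....*
*..*....
Generation 4: 12 live cells
...*...*
*......*
..**....
*.**...*
*..*....
Generation 5: 14 live cells
(generation 5 grid is the final answer)

Answer: .......*
*.**...*
..**....
*...*..*
**.**...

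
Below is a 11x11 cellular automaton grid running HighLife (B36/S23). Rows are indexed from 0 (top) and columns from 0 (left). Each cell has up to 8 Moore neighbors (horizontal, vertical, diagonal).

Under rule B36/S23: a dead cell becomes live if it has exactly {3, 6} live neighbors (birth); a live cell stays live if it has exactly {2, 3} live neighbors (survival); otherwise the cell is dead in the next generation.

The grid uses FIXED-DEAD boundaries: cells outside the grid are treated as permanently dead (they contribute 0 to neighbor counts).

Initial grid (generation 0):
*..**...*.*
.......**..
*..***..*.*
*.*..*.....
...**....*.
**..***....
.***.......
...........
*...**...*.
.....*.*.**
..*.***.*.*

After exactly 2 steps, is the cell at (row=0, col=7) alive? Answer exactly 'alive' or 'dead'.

Simulating step by step:
Generation 0 (given above): 41 live cells
Generation 1: 51 live cells
.......***.
.....*.**..
.*.*******.
.**.**...*.
*.**..*....
**...*.....
******.....
.****......
....***.***
...*...*..*
....*****.*
Generation 2: 40 live cells
......**.*.
.....**....
.*.*.....*.
*..*.....*.
**.*..*....
..*..**....
.....*.....
*....**..*.
.....******
...*.**..**
....******.

Cell (0,7) at generation 2: 1 -> alive

Answer: alive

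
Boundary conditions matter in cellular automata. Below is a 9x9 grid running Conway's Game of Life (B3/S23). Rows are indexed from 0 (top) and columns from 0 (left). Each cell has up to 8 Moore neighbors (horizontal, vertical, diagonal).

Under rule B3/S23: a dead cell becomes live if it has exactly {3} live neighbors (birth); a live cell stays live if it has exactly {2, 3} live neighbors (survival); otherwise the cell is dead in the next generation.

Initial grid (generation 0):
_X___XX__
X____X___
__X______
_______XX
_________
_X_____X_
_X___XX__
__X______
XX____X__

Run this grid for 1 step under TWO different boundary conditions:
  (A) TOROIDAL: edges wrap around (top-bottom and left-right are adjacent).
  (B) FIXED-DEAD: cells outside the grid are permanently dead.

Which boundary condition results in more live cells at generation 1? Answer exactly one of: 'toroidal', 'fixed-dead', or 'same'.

Answer: toroidal

Derivation:
Under TOROIDAL boundary, generation 1:
_X___XX__
_X___XX__
________X
_________
_______XX
______X__
_XX___X__
X_X__XX__
XXX__XX__
Population = 22

Under FIXED-DEAD boundary, generation 1:
_____XX__
_X___XX__
_________
_________
_______XX
______X__
_XX___X__
X_X__XX__
_X_______
Population = 16

Comparison: toroidal=22, fixed-dead=16 -> toroidal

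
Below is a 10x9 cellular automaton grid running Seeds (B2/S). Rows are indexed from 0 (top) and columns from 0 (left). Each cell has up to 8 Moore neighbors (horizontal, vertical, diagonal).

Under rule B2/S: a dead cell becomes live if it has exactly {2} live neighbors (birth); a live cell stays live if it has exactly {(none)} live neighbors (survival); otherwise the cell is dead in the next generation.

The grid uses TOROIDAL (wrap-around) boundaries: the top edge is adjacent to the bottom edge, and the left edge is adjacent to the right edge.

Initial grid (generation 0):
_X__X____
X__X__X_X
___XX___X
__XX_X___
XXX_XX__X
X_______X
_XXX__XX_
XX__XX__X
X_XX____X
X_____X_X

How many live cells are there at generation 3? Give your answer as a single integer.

Answer: 18

Derivation:
Simulating step by step:
Generation 0 (given above): 37 live cells
Generation 1: 13 live cells
__XX__X__
_X_______
_X____X__
______XX_
______XX_
_________
_________
_________
______X__
____XX___
Generation 2: 17 live cells
_X_______
X__X_XXX_
X_X__X___
________X
_____X__X
______XX_
_________
_________
____X____
__X____X_
Generation 3: 18 live cells
X__XXX___
_________
___X_____
_X__XXXX_
X________
_____X__X
______XX_
_________
___X_____
_X_X_____
Population at generation 3: 18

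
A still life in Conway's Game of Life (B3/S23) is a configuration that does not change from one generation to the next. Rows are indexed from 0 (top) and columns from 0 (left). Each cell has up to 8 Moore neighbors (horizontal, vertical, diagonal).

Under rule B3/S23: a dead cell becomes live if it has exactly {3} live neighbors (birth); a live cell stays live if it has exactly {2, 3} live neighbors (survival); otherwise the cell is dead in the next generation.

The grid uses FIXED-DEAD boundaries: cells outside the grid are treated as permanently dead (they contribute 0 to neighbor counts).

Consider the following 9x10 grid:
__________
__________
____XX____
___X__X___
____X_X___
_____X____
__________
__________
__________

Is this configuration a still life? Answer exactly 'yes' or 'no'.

Compute generation 1 and compare to generation 0 (given above):
Generation 1:
__________
__________
____XX____
___X__X___
____X_X___
_____X____
__________
__________
__________
The grids are IDENTICAL -> still life.

Answer: yes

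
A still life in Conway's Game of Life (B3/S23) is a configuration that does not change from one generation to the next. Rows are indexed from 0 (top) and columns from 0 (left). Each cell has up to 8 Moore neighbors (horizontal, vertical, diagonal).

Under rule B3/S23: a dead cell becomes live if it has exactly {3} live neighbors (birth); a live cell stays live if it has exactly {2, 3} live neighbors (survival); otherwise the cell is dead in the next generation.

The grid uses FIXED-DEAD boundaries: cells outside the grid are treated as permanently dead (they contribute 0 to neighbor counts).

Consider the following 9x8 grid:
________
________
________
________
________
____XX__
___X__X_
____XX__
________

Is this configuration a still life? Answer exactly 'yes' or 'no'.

Answer: yes

Derivation:
Compute generation 1 and compare to generation 0 (given above):
Generation 1:
________
________
________
________
________
____XX__
___X__X_
____XX__
________
The grids are IDENTICAL -> still life.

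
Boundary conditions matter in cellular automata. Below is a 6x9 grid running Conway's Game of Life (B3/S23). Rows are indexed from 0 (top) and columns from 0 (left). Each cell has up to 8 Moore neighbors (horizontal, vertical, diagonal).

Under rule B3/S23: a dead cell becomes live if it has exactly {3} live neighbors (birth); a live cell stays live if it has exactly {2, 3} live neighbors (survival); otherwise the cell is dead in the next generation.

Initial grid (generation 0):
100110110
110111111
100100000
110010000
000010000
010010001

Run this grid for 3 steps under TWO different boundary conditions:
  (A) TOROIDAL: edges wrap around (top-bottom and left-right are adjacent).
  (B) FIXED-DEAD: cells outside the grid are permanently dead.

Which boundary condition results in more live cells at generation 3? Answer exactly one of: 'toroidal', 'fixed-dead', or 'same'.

Answer: fixed-dead

Derivation:
Under TOROIDAL boundary, generation 3:
100010001
010000001
111000000
000011000
011001101
010011001
Population = 19

Under FIXED-DEAD boundary, generation 3:
010000000
011110000
111110010
110101100
111011000
000010000
Population = 22

Comparison: toroidal=19, fixed-dead=22 -> fixed-dead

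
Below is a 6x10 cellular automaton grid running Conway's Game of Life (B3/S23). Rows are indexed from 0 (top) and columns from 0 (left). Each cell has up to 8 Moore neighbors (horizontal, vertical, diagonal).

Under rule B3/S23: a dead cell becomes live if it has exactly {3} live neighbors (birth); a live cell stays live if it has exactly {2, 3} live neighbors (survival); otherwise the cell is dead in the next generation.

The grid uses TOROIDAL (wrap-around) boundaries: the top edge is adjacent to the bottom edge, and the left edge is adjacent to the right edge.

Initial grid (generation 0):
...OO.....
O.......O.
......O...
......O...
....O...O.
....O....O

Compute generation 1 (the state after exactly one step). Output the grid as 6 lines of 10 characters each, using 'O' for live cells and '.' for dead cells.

Simulating step by step:
Generation 0 (given above): 10 live cells
Generation 1: 9 live cells
(generation 1 grid is the final answer)

Answer: ...OO....O
..........
.......O..
.....O.O..
.....O....
....OO....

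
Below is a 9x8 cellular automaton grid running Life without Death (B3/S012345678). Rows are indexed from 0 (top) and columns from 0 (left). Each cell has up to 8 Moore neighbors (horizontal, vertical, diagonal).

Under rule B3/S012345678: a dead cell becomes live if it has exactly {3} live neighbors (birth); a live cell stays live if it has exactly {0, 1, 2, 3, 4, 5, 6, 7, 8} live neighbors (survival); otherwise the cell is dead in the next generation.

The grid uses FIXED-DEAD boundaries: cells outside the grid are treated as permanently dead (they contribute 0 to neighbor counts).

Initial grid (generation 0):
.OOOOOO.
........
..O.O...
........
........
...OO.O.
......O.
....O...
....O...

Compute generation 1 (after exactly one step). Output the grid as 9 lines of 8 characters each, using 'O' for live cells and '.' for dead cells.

Answer: .OOOOOO.
.O......
..O.O...
........
........
...OOOO.
...OO.O.
....OO..
....O...

Derivation:
Simulating step by step:
Generation 0 (given above): 14 live cells
Generation 1: 19 live cells
(generation 1 grid is the final answer)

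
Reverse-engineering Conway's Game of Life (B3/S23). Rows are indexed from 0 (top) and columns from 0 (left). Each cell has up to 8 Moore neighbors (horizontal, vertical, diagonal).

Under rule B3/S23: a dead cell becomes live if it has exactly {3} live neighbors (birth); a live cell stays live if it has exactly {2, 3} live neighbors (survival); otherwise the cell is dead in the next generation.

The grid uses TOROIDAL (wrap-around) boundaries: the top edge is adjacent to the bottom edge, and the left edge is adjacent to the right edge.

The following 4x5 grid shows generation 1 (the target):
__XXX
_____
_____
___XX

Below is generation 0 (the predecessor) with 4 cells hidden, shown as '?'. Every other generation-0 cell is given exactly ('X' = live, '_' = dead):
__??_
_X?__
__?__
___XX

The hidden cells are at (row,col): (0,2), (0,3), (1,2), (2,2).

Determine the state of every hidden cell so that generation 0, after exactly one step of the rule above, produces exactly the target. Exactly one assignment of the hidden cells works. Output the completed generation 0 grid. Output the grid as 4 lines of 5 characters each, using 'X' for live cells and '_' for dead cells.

Hidden generation-0 cells (in order): (0,2), (0,3), (1,2), (2,2).
A hidden cell only influences target cells in its own 3x3 neighborhood. Try each of the 2^4 = 16 assignments, step the completed generation 0 forward once under B3/S23, and compare with the target:
  (0,2)=_ (0,3)=_ (1,2)=_ (2,2)=_ -> step gives (0,2)='_' but target has 'X' -> reject
  (0,2)=_ (0,3)=_ (1,2)=_ (2,2)=X -> step gives (0,2)='_' but target has 'X' -> reject
  (0,2)=_ (0,3)=_ (1,2)=X (2,2)=_ -> step gives (0,4)='_' but target has 'X' -> reject
  (0,2)=_ (0,3)=_ (1,2)=X (2,2)=X -> step gives (0,4)='_' but target has 'X' -> reject
  (0,2)=_ (0,3)=X (1,2)=_ (2,2)=_ -> step reproduces the target at every cell -> ACCEPT
  (0,2)=_ (0,3)=X (1,2)=_ (2,2)=X -> step gives (1,2)='X' but target has '_' -> reject
  (0,2)=_ (0,3)=X (1,2)=X (2,2)=_ -> step gives (0,2)='_' but target has 'X' -> reject
  (0,2)=_ (0,3)=X (1,2)=X (2,2)=X -> step gives (0,2)='_' but target has 'X' -> reject
  (0,2)=X (0,3)=_ (1,2)=_ (2,2)=_ -> step gives (0,4)='_' but target has 'X' -> reject
  (0,2)=X (0,3)=_ (1,2)=_ (2,2)=X -> step gives (0,4)='_' but target has 'X' -> reject
  (0,2)=X (0,3)=_ (1,2)=X (2,2)=_ -> step gives (0,1)='X' but target has '_' -> reject
  (0,2)=X (0,3)=_ (1,2)=X (2,2)=X -> step gives (0,1)='X' but target has '_' -> reject
  (0,2)=X (0,3)=X (1,2)=_ (2,2)=_ -> step gives (1,2)='X' but target has '_' -> reject
  (0,2)=X (0,3)=X (1,2)=_ (2,2)=X -> step gives (1,1)='X' but target has '_' -> reject
  (0,2)=X (0,3)=X (1,2)=X (2,2)=_ -> step gives (0,1)='X' but target has '_' -> reject
  (0,2)=X (0,3)=X (1,2)=X (2,2)=X -> step gives (0,1)='X' but target has '_' -> reject
Unique solution: (0,2)=dead, (0,3)=live, (1,2)=dead, (2,2)=dead.
Check: live-neighbor counts of every cell in the completed generation 0:
21323
10211
21222
10222
Applying B3/S23 to generation 0 with these counts gives:
__XXX
_____
_____
___XX
which matches the target exactly.

Answer: ___X_
_X___
_____
___XX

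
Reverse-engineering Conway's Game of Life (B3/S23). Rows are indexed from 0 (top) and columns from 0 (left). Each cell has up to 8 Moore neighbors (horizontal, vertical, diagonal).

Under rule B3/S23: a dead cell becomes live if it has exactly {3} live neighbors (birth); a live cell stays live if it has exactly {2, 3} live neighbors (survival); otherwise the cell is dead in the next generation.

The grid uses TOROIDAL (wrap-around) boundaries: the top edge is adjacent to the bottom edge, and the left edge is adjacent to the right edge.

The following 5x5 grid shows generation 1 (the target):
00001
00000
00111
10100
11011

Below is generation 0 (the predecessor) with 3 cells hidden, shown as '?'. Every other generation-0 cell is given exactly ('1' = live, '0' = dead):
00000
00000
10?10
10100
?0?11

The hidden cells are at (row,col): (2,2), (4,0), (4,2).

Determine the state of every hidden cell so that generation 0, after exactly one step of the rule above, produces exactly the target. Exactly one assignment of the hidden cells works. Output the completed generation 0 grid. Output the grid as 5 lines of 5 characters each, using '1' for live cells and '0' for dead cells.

Answer: 00000
00000
10110
10100
10011

Derivation:
Hidden generation-0 cells (in order): (2,2), (4,0), (4,2).
A hidden cell only influences target cells in its own 3x3 neighborhood. Try each of the 2^3 = 8 assignments, step the completed generation 0 forward once under B3/S23, and compare with the target:
  (2,2)=0 (4,0)=0 (4,2)=0 -> step gives (0,4)='0' but target has '1' -> reject
  (2,2)=0 (4,0)=0 (4,2)=1 -> step gives (0,3)='1' but target has '0' -> reject
  (2,2)=0 (4,0)=1 (4,2)=0 -> step gives (2,1)='1' but target has '0' -> reject
  (2,2)=0 (4,0)=1 (4,2)=1 -> step gives (0,3)='1' but target has '0' -> reject
  (2,2)=1 (4,0)=0 (4,2)=0 -> step gives (0,4)='0' but target has '1' -> reject
  (2,2)=1 (4,0)=0 (4,2)=1 -> step gives (0,3)='1' but target has '0' -> reject
  (2,2)=1 (4,0)=1 (4,2)=0 -> step reproduces the target at every cell -> ACCEPT
  (2,2)=1 (4,0)=1 (4,2)=1 -> step gives (0,3)='1' but target has '0' -> reject
Unique solution: (2,2)=live, (4,0)=live, (4,2)=dead.
Check: live-neighbor counts of every cell in the completed generation 0:
21123
12222
14223
35356
23223
Applying B3/S23 to generation 0 with these counts gives:
00001
00000
00111
10100
11011
which matches the target exactly.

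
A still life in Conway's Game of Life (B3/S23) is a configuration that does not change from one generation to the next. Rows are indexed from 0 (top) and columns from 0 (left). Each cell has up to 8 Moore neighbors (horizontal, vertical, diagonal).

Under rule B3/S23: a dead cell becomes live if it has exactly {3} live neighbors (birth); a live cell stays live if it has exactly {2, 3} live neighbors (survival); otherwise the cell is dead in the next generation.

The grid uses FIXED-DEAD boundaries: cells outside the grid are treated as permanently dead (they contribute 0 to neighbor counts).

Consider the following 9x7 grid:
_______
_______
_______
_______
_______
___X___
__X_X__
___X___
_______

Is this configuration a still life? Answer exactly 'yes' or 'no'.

Compute generation 1 and compare to generation 0 (given above):
Generation 1:
_______
_______
_______
_______
_______
___X___
__X_X__
___X___
_______
The grids are IDENTICAL -> still life.

Answer: yes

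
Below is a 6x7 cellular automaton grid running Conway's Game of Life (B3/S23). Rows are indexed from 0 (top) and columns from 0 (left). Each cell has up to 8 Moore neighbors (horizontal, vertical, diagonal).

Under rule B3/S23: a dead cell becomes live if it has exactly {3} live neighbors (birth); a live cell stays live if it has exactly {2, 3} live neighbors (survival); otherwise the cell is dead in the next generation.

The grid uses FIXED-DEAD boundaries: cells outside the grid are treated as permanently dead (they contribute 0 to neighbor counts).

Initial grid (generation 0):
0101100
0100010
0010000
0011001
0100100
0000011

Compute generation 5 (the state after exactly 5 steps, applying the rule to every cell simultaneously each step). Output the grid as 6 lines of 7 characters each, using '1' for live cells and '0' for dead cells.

Simulating step by step:
Generation 0 (given above): 13 live cells
Generation 1: 16 live cells
0010100
0101100
0111000
0111000
0011101
0000010
Generation 2: 11 live cells
0010100
0100100
1000000
0000000
0100110
0001110
Generation 3: 7 live cells
0001000
0101000
0000000
0000000
0001010
0001010
Generation 4: 2 live cells
0010000
0010000
0000000
0000000
0000000
0000000
Generation 5: 0 live cells
(generation 5 grid is the final answer)

Answer: 0000000
0000000
0000000
0000000
0000000
0000000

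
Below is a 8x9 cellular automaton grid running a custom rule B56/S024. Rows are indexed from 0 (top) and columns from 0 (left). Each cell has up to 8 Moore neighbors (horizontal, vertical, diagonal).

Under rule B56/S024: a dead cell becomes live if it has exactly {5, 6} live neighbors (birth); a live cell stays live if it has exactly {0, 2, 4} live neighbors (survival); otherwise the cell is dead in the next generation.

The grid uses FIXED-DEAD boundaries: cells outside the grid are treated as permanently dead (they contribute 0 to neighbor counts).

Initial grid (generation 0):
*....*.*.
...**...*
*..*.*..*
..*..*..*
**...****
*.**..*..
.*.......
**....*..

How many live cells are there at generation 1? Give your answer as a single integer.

Simulating step by step:
Generation 0 (given above): 27 live cells
Generation 1: 21 live cells
*........
...**...*
*...**..*
..*...**.
**....***
.*.......
.*.......
**....*..
Population at generation 1: 21

Answer: 21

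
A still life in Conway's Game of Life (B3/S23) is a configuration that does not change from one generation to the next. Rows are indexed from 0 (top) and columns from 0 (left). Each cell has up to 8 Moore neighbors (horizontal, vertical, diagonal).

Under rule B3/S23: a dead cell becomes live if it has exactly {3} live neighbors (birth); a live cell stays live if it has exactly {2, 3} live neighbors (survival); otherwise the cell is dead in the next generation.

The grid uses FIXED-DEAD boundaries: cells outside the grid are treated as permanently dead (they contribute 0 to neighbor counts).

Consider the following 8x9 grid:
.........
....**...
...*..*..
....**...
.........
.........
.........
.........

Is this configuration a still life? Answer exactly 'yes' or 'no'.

Answer: yes

Derivation:
Compute generation 1 and compare to generation 0 (given above):
Generation 1:
.........
....**...
...*..*..
....**...
.........
.........
.........
.........
The grids are IDENTICAL -> still life.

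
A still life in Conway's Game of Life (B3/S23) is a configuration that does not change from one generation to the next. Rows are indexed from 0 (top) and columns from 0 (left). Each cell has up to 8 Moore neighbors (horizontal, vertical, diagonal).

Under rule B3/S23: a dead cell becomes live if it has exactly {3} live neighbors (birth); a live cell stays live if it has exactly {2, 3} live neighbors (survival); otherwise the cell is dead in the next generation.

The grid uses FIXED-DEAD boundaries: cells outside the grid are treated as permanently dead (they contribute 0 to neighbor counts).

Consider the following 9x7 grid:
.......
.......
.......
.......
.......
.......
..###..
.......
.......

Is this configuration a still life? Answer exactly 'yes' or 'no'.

Compute generation 1 and compare to generation 0 (given above):
Generation 1:
.......
.......
.......
.......
.......
...#...
...#...
...#...
.......
Cell (5,3) differs: gen0=0 vs gen1=1 -> NOT a still life.

Answer: no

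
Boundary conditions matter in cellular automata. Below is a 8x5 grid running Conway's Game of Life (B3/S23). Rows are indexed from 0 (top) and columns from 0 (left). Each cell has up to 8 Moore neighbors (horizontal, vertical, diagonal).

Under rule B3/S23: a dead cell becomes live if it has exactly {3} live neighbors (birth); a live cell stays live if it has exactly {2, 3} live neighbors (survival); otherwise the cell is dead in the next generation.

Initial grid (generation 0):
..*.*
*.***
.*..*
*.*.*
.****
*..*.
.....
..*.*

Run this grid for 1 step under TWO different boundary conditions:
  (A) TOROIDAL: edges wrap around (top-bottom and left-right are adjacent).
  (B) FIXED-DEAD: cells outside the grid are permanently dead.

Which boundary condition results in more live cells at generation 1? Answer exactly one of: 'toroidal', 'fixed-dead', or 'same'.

Under TOROIDAL boundary, generation 1:
..*..
..*..
.....
.....
.....
**.*.
...**
.....
Population = 7

Under FIXED-DEAD boundary, generation 1:
.**.*
..*.*
*...*
*...*
*...*
.*.**
...*.
.....
Population = 15

Comparison: toroidal=7, fixed-dead=15 -> fixed-dead

Answer: fixed-dead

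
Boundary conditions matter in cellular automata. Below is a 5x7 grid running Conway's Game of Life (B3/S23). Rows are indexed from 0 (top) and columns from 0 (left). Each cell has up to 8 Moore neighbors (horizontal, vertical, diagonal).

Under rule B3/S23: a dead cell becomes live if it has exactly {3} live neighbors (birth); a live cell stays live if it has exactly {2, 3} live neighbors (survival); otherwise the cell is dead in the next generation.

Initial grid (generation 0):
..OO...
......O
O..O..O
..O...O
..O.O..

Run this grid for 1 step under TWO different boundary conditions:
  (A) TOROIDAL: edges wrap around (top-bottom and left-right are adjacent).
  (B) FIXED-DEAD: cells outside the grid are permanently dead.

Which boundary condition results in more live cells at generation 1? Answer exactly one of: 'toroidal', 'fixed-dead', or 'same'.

Answer: toroidal

Derivation:
Under TOROIDAL boundary, generation 1:
..OO...
O.OO..O
O....OO
OOO..OO
.OO....
Population = 16

Under FIXED-DEAD boundary, generation 1:
.......
..OO...
.....OO
.OO..O.
...O...
Population = 8

Comparison: toroidal=16, fixed-dead=8 -> toroidal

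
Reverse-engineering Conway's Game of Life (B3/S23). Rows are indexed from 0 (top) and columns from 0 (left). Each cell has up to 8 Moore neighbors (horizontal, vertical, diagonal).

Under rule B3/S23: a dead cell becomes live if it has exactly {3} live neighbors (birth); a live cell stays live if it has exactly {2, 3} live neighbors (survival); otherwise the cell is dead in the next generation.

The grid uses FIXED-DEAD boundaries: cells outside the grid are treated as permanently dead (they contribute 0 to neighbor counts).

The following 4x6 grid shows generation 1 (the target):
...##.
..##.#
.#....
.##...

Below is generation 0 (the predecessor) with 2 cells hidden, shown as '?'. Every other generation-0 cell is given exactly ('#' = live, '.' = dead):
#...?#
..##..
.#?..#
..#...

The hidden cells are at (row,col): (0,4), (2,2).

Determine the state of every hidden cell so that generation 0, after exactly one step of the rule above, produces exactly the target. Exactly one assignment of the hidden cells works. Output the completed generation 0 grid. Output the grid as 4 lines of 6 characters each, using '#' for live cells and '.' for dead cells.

Hidden generation-0 cells (in order): (0,4), (2,2).
A hidden cell only influences target cells in its own 3x3 neighborhood. Try each of the 2^2 = 4 assignments, step the completed generation 0 forward once under B3/S23, and compare with the target:
  (0,4)=. (2,2)=. -> step gives (0,3)='.' but target has '#' -> reject
  (0,4)=. (2,2)=# -> step gives (0,3)='.' but target has '#' -> reject
  (0,4)=# (2,2)=. -> step gives (1,1)='#' but target has '.' -> reject
  (0,4)=# (2,2)=# -> step reproduces the target at every cell -> ACCEPT
Unique solution: (0,4)=live, (2,2)=live.
Check: live-neighbor counts of every cell in the completed generation 0:
022321
243343
134420
132211
Applying B3/S23 to generation 0 with these counts gives:
...##.
..##.#
.#....
.##...
which matches the target exactly.

Answer: #...##
..##..
.##..#
..#...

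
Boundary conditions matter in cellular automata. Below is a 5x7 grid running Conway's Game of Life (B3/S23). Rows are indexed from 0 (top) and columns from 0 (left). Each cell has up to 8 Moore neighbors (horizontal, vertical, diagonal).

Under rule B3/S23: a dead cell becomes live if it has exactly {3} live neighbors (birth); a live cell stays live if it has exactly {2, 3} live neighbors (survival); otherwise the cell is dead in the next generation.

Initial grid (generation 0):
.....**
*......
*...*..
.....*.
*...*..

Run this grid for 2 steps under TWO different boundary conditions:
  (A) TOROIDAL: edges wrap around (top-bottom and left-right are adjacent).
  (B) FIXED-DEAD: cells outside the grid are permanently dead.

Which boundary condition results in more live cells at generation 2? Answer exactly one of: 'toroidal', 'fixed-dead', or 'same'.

Answer: toroidal

Derivation:
Under TOROIDAL boundary, generation 2:
*...**.
*....*.
*...*..
....*.*
*...*..
Population = 11

Under FIXED-DEAD boundary, generation 2:
.......
.......
....**.
.......
.......
Population = 2

Comparison: toroidal=11, fixed-dead=2 -> toroidal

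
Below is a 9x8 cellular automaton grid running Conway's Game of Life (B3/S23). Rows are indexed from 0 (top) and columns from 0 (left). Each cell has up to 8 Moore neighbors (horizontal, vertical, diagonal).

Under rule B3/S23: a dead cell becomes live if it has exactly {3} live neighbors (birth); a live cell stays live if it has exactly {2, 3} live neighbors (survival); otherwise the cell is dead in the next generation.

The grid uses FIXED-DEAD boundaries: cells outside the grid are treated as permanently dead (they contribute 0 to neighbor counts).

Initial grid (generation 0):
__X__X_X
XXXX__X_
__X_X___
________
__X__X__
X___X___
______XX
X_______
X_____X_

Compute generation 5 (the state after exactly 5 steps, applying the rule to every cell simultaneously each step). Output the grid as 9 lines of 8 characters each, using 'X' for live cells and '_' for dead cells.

Simulating step by step:
Generation 0 (given above): 19 live cells
Generation 1: 12 live cells
__XX__X_
____XXX_
__X_____
___X____
________
_____XX_
________
______XX
________
Generation 2: 12 live cells
___XX_X_
__X_XXX_
___XXX__
________
________
________
_____X_X
________
________
Generation 3: 8 live cells
___XX_X_
__X___X_
___X__X_
____X___
________
________
________
________
________
Generation 4: 8 live cells
___X_X__
__X_X_XX
___X_X__
________
________
________
________
________
________
Generation 5: 10 live cells
(generation 5 grid is the final answer)

Answer: ___XXXX_
__X___X_
___XXXX_
________
________
________
________
________
________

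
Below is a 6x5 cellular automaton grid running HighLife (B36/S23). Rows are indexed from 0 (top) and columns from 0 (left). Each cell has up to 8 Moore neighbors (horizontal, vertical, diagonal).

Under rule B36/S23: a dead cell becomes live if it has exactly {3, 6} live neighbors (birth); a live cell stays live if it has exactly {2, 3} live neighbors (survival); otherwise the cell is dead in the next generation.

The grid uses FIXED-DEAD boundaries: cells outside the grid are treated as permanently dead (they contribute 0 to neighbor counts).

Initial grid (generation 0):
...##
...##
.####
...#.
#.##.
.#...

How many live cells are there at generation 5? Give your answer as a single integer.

Simulating step by step:
Generation 0 (given above): 13 live cells
Generation 1: 8 live cells
...##
.....
.....
..#..
.###.
.##..
Generation 2: 6 live cells
.....
.....
.....
.###.
...#.
.#.#.
Generation 3: 8 live cells
.....
.....
..#..
..##.
.####
..#..
Generation 4: 7 live cells
.....
.....
..##.
....#
.#..#
.##..
Generation 5: 8 live cells
.....
.....
...#.
..#.#
.###.
.##..
Population at generation 5: 8

Answer: 8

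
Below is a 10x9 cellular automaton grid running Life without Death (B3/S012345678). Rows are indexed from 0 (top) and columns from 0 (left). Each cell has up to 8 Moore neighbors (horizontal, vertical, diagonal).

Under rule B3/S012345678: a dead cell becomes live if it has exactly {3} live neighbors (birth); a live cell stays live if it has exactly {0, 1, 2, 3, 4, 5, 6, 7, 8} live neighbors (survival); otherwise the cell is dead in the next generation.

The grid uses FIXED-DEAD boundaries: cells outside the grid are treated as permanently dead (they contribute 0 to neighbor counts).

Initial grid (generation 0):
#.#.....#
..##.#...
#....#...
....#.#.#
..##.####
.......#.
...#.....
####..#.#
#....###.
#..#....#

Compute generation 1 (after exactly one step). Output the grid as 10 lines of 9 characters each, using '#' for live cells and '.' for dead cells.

Simulating step by step:
Generation 0 (given above): 32 live cells
Generation 1: 52 live cells
(generation 1 grid is the final answer)

Answer: ####....#
..####...
#..#.##..
...##.#.#
..#######
..###..##
.#.#...#.
#######.#
#..######
#..#..###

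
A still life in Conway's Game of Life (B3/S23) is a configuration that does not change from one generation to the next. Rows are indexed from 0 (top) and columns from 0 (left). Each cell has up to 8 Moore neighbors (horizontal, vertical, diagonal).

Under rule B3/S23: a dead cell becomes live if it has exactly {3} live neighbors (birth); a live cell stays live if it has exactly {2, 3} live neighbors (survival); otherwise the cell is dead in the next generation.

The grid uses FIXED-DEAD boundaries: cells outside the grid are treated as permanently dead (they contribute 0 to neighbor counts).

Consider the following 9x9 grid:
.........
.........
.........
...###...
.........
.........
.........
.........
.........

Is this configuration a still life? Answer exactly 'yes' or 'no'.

Compute generation 1 and compare to generation 0 (given above):
Generation 1:
.........
.........
....#....
....#....
....#....
.........
.........
.........
.........
Cell (2,4) differs: gen0=0 vs gen1=1 -> NOT a still life.

Answer: no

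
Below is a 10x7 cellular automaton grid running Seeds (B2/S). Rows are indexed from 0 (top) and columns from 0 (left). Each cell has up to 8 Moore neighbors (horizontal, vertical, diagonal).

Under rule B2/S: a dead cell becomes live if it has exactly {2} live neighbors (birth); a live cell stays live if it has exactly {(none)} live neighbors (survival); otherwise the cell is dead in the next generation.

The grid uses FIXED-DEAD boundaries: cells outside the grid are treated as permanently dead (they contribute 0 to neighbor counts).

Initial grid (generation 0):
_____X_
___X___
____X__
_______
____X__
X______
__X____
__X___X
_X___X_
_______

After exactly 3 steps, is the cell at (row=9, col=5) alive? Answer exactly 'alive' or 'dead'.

Answer: alive

Derivation:
Simulating step by step:
Generation 0 (given above): 10 live cells
Generation 1: 13 live cells
____X__
_____X_
___X___
___XXX_
_______
_X_X___
___X___
___X_X_
__X___X
_______
Generation 2: 11 live cells
_____X_
___X___
__X___X
__X____
_____X_
____X__
_______
______X
___XXX_
_______
Generation 3: 18 live cells
____X__
__X_XXX
_X_____
_X_X_XX
___XX__
_____X_
_____X_
___X___
______X
___X_X_

Cell (9,5) at generation 3: 1 -> alive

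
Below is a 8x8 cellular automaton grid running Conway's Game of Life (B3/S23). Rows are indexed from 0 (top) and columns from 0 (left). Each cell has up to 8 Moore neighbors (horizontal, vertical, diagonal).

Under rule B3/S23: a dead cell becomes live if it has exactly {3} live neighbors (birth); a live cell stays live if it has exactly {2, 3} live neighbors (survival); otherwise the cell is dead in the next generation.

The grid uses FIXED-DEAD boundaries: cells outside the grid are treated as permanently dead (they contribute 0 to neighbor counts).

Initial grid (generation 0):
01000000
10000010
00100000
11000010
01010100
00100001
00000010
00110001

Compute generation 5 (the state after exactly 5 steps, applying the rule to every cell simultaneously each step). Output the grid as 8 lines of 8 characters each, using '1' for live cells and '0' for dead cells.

Answer: 00000000
00000000
00000000
01011100
11011110
01000101
00110101
00011110

Derivation:
Simulating step by step:
Generation 0 (given above): 16 live cells
Generation 1: 13 live cells
00000000
01000000
10000000
11000000
11000010
00100010
00110011
00000000
Generation 2: 11 live cells
00000000
00000000
10000000
00000000
10100000
00110110
00110011
00000000
Generation 3: 14 live cells
00000000
00000000
00000000
01000000
01110000
00001111
00111111
00000000
Generation 4: 15 live cells
00000000
00000000
00000000
01000000
01111110
01000001
00010001
00011110
Generation 5: 21 live cells
(generation 5 grid is the final answer)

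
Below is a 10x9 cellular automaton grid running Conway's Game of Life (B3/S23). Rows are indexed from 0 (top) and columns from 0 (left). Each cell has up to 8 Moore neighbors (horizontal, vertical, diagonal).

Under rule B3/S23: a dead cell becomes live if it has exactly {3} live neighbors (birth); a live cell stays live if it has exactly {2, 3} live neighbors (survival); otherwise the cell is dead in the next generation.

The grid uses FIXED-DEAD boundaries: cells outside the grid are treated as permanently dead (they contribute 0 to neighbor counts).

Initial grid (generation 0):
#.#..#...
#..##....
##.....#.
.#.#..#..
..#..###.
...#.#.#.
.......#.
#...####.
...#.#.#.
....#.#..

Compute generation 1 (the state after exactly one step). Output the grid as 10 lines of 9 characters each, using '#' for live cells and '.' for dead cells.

Simulating step by step:
Generation 0 (given above): 30 live cells
Generation 1: 33 live cells
(generation 1 grid is the final answer)

Answer: .#.##....
#.###....
##.##....
##...#...
..##.#.#.
....##.##
.......##
....##.##
...#...#.
....###..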